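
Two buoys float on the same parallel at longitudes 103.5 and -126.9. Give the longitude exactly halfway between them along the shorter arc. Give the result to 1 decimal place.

+168.3°

Signed shortest Δλ from +103.5° to -126.9° is +129.6°.
Midpoint longitude = +103.5° + (+129.6°)/2 = +103.5° + 64.8° = +168.3°.
(The naïve average (+103.5 + -126.9)/2 = -11.7° is on the wrong side of the globe.)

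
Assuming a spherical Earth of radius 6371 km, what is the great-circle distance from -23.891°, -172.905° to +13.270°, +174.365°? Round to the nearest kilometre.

Δλ = 174.365 − -172.905 = 347.270°; wrapped into (−180°, 180°]: -12.730°.
Δφ = 13.270 − -23.891 = 37.161°.
a = sin²(Δφ/2) + cos φ₁ · cos φ₂ · sin²(Δλ/2) = 0.112467.
c = 2·atan2(√a, √(1−a)) = 0.68398 rad → d = 6371·c ≈ 4357.61 km.

4358 km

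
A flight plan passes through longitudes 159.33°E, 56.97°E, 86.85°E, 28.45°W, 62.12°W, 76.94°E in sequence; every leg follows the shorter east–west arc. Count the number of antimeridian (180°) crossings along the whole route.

0

Leg 1: +159.33° → +56.97°, shortest Δλ = -102.36° (west) — does not cross 180°.
Leg 2: +56.97° → +86.85°, shortest Δλ = 29.88° (east) — does not cross 180°.
Leg 3: +86.85° → -28.45°, shortest Δλ = -115.3° (west) — does not cross 180°.
Leg 4: -28.45° → -62.12°, shortest Δλ = -33.67° (west) — does not cross 180°.
Leg 5: -62.12° → +76.94°, shortest Δλ = 139.06° (east) — does not cross 180°.
Total crossings: 0.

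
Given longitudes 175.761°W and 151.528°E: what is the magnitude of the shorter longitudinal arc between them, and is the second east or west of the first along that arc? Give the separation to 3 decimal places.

Raw difference: 151.528 − -175.761 = 327.289°.
Normalise into (−180°, 180°]: 327.289° − 360° = -32.711°.
Negative ⇒ the second point lies to the west; separation 32.711°.

32.711° west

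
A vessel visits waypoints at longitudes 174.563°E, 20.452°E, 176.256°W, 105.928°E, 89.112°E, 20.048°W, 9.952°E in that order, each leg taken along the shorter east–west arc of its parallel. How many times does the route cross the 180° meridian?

2

Leg 1: +174.563° → +20.452°, shortest Δλ = -154.111° (west) — does not cross 180°.
Leg 2: +20.452° → -176.256°, shortest Δλ = 163.292° (east) — crosses 180°.
Leg 3: -176.256° → +105.928°, shortest Δλ = -77.816° (west) — crosses 180°.
Leg 4: +105.928° → +89.112°, shortest Δλ = -16.816° (west) — does not cross 180°.
Leg 5: +89.112° → -20.048°, shortest Δλ = -109.16° (west) — does not cross 180°.
Leg 6: -20.048° → +9.952°, shortest Δλ = 30.0° (east) — does not cross 180°.
Total crossings: 2.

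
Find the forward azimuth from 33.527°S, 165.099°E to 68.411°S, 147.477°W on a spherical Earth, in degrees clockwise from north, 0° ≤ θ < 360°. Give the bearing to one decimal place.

157.0°

Δλ = -147.477 − 165.099 = -312.576°; wrapped into (−180°, 180°]: 47.424°.
θ = atan2( sin Δλ · cos φ₂ , cos φ₁ · sin φ₂ − sin φ₁ · cos φ₂ · cos Δλ )
  = atan2(0.27095, -0.63765) = 156.978° → normalised to [0°, 360°): 156.978°.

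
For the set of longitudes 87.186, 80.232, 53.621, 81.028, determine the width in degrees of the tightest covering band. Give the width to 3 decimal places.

33.565°

Sort the longitudes: +53.621°, +80.232°, +81.028°, +87.186°.
Eastward gaps between consecutive values (wrapping around): 26.611°, 0.796°, 6.158°, 326.435°.
Largest gap = 326.435° ⇒ minimal covering band is its complement: 360° − 326.435° = 33.565°.
Band runs from +53.621° eastward to +87.186°.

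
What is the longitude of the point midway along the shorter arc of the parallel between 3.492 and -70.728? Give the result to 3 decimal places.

Signed shortest Δλ from +3.492° to -70.728° is -74.220°.
Midpoint longitude = +3.492° + (-74.220°)/2 = +3.492° − 37.110° = -33.618°.

-33.618°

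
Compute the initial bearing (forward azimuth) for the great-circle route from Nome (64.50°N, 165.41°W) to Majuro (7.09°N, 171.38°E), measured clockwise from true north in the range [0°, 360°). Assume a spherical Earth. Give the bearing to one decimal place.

Δλ = 171.38 − -165.41 = 336.79°; wrapped into (−180°, 180°]: -23.21°.
θ = atan2( sin Δλ · cos φ₂ , cos φ₁ · sin φ₂ − sin φ₁ · cos φ₂ · cos Δλ )
  = atan2(-0.39109, -0.77006) = -153.075° → normalised to [0°, 360°): 206.925°.

206.9°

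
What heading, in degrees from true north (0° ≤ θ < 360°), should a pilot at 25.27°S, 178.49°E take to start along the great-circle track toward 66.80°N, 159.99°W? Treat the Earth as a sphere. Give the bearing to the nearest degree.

Δλ = -159.99 − 178.49 = -338.48°; wrapped into (−180°, 180°]: 21.52°.
θ = atan2( sin Δλ · cos φ₂ , cos φ₁ · sin φ₂ − sin φ₁ · cos φ₂ · cos Δλ )
  = atan2(0.14451, 0.98762) = 8.324° → normalised to [0°, 360°): 8.324°.

8°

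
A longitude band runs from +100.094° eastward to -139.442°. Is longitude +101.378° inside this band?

Band width going east from +100.094° to -139.442°: ((-139.442 − 100.094) mod 360) = 120.464°.
Offset of +101.378° east of the west edge: ((101.378 − 100.094) mod 360) = 1.284°.
1.284° ≤ 120.464° ⇒ inside.

Yes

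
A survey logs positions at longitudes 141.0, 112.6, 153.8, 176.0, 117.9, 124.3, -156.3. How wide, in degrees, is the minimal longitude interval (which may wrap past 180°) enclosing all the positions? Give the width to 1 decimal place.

Sort the longitudes: -156.3°, +112.6°, +117.9°, +124.3°, +141.0°, +153.8°, +176.0°.
Eastward gaps between consecutive values (wrapping around): 268.9°, 5.3°, 6.4°, 16.7°, 12.8°, 22.2°, 27.7°.
Largest gap = 268.9° ⇒ minimal covering band is its complement: 360° − 268.9° = 91.1°.
Band runs from +112.6° eastward to -156.3°, crossing the antimeridian.

91.1°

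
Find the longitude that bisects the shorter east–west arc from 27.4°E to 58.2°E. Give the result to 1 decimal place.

42.8°E

Signed shortest Δλ from +27.4° to +58.2° is +30.8°.
Midpoint longitude = +27.4° + (+30.8°)/2 = +27.4° + 15.4° = +42.8°.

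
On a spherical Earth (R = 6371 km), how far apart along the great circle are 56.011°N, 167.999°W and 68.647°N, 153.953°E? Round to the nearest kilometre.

Δλ = 153.953 − -167.999 = 321.952°; wrapped into (−180°, 180°]: -38.048°.
Δφ = 68.647 − 56.011 = 12.636°.
a = sin²(Δφ/2) + cos φ₁ · cos φ₂ · sin²(Δλ/2) = 0.033738.
c = 2·atan2(√a, √(1−a)) = 0.36946 rad → d = 6371·c ≈ 2353.81 km.

2354 km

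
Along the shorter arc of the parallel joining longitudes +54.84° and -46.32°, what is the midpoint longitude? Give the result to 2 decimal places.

+4.26°

Signed shortest Δλ from +54.84° to -46.32° is -101.16°.
Midpoint longitude = +54.84° + (-101.16°)/2 = +54.84° − 50.58° = +4.26°.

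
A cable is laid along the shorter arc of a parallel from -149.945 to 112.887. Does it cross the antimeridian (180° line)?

Naïve |112.887 − -149.945| = 262.832° > 180°, so the shorter arc goes the other way round — across 180°.
Signed shortest Δλ = ((112.887 − -149.945 + 180) mod 360) − 180 = -97.168°.
Going west by 97.168° from -149.945° passes through 180° before reaching +112.887°.

Yes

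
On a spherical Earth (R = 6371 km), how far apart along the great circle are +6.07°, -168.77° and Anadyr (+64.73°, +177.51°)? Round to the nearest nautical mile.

Δλ = 177.51 − -168.77 = 346.28°; wrapped into (−180°, 180°]: -13.72°.
Δφ = 64.73 − 6.07 = 58.66°.
a = sin²(Δφ/2) + cos φ₁ · cos φ₂ · sin²(Δλ/2) = 0.245998.
c = 2·atan2(√a, √(1−a)) = 1.03793 rad → d = 6371·c ≈ 6612.66 km ≈ 3570.55 nmi.

3571 nmi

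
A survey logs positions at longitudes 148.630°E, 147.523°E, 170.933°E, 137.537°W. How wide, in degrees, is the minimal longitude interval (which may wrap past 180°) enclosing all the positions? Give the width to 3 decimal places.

74.940°

Sort the longitudes: -137.537°, +147.523°, +148.630°, +170.933°.
Eastward gaps between consecutive values (wrapping around): 285.060°, 1.107°, 22.303°, 51.530°.
Largest gap = 285.060° ⇒ minimal covering band is its complement: 360° − 285.060° = 74.940°.
Band runs from +147.523° eastward to -137.537°, crossing the antimeridian.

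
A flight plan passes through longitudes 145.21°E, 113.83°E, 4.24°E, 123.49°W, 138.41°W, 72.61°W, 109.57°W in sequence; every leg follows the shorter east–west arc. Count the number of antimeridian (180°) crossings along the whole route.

Leg 1: +145.21° → +113.83°, shortest Δλ = -31.38° (west) — does not cross 180°.
Leg 2: +113.83° → +4.24°, shortest Δλ = -109.59° (west) — does not cross 180°.
Leg 3: +4.24° → -123.49°, shortest Δλ = -127.73° (west) — does not cross 180°.
Leg 4: -123.49° → -138.41°, shortest Δλ = -14.92° (west) — does not cross 180°.
Leg 5: -138.41° → -72.61°, shortest Δλ = 65.8° (east) — does not cross 180°.
Leg 6: -72.61° → -109.57°, shortest Δλ = -36.96° (west) — does not cross 180°.
Total crossings: 0.

0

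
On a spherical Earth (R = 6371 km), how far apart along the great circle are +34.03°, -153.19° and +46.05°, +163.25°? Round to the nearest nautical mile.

2098 nmi

Δλ = 163.25 − -153.19 = 316.44°; wrapped into (−180°, 180°]: -43.56°.
Δφ = 46.05 − 34.03 = 12.02°.
a = sin²(Δφ/2) + cos φ₁ · cos φ₂ · sin²(Δλ/2) = 0.090149.
c = 2·atan2(√a, √(1−a)) = 0.60990 rad → d = 6371·c ≈ 3885.70 km ≈ 2098.11 nmi.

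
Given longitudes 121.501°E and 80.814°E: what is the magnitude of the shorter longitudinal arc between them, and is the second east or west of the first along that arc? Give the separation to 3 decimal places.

Raw difference: 80.814 − 121.501 = -40.687°.
Normalise into (−180°, 180°]: -40.687° stays -40.687°.
Negative ⇒ the second point lies to the west; separation 40.687°.

40.687° west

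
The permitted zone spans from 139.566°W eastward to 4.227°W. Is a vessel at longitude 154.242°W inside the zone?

Band width going east from -139.566° to -4.227°: ((-4.227 − -139.566) mod 360) = 135.339°.
Offset of -154.242° east of the west edge: ((-154.242 − -139.566) mod 360) = 345.324°.
345.324° > 135.339° ⇒ outside.

No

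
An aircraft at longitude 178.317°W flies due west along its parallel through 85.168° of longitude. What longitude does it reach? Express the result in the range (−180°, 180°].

96.515°E

Start at -178.317°; shift −85.168° → -263.485°.
-263.485° lies outside (−180°, 180°]; add 360° → +96.515°.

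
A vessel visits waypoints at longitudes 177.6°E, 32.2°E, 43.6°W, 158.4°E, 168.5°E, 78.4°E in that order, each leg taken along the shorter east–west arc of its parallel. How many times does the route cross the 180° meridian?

Leg 1: +177.6° → +32.2°, shortest Δλ = -145.4° (west) — does not cross 180°.
Leg 2: +32.2° → -43.6°, shortest Δλ = -75.8° (west) — does not cross 180°.
Leg 3: -43.6° → +158.4°, shortest Δλ = -158.0° (west) — crosses 180°.
Leg 4: +158.4° → +168.5°, shortest Δλ = 10.1° (east) — does not cross 180°.
Leg 5: +168.5° → +78.4°, shortest Δλ = -90.1° (west) — does not cross 180°.
Total crossings: 1.

1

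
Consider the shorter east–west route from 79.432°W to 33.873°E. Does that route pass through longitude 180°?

No

Signed shortest Δλ = ((33.873 − -79.432 + 180) mod 360) − 180 = 113.305°.
Going east by 113.305° from -79.432° reaches +33.873° without touching 180°.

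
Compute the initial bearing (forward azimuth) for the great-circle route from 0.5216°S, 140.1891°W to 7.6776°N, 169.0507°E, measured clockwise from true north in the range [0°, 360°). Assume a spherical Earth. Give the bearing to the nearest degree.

Δλ = 169.0507 − -140.1891 = 309.2398°; wrapped into (−180°, 180°]: -50.7602°.
θ = atan2( sin Δλ · cos φ₂ , cos φ₁ · sin φ₂ − sin φ₁ · cos φ₂ · cos Δλ )
  = atan2(-0.76756, 0.13930) = -79.714° → normalised to [0°, 360°): 280.286°.

280°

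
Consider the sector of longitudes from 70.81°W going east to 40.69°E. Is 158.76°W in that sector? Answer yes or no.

No

Band width going east from -70.81° to +40.69°: ((40.69 − -70.81) mod 360) = 111.50°.
Offset of -158.76° east of the west edge: ((-158.76 − -70.81) mod 360) = 272.05°.
272.05° > 111.50° ⇒ outside.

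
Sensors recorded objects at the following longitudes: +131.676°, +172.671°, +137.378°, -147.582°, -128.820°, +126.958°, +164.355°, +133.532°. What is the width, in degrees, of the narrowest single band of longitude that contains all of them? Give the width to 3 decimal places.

104.222°

Sort the longitudes: -147.582°, -128.820°, +126.958°, +131.676°, +133.532°, +137.378°, +164.355°, +172.671°.
Eastward gaps between consecutive values (wrapping around): 18.762°, 255.778°, 4.718°, 1.856°, 3.846°, 26.977°, 8.316°, 39.747°.
Largest gap = 255.778° ⇒ minimal covering band is its complement: 360° − 255.778° = 104.222°.
Band runs from +126.958° eastward to -128.820°, crossing the antimeridian.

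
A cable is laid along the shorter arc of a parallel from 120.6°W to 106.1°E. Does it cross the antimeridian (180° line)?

Naïve |106.1 − -120.6| = 226.7° > 180°, so the shorter arc goes the other way round — across 180°.
Signed shortest Δλ = ((106.1 − -120.6 + 180) mod 360) − 180 = -133.3°.
Going west by 133.3° from -120.6° passes through 180° before reaching +106.1°.

Yes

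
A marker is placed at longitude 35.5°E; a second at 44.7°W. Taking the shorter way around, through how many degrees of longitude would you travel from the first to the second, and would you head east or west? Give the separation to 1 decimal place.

Raw difference: -44.7 − 35.5 = -80.2°.
Normalise into (−180°, 180°]: -80.2° stays -80.2°.
Negative ⇒ the second point lies to the west; separation 80.2°.

80.2° west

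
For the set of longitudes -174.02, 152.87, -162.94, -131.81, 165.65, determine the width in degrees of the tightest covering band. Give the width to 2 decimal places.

75.32°

Sort the longitudes: -174.02°, -162.94°, -131.81°, +152.87°, +165.65°.
Eastward gaps between consecutive values (wrapping around): 11.08°, 31.13°, 284.68°, 12.78°, 20.33°.
Largest gap = 284.68° ⇒ minimal covering band is its complement: 360° − 284.68° = 75.32°.
Band runs from +152.87° eastward to -131.81°, crossing the antimeridian.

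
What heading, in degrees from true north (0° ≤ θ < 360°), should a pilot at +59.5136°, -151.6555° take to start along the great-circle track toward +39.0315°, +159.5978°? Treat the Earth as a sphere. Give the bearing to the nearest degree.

258°

Δλ = 159.5978 − -151.6555 = 311.2533°; wrapped into (−180°, 180°]: -48.7467°.
θ = atan2( sin Δλ · cos φ₂ , cos φ₁ · sin φ₂ − sin φ₁ · cos φ₂ · cos Δλ )
  = atan2(-0.58400, -0.12191) = -101.791° → normalised to [0°, 360°): 258.209°.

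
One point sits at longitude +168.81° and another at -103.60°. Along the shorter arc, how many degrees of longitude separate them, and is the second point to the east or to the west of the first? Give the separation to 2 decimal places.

87.59° east

Raw difference: -103.60 − 168.81 = -272.41°.
Normalise into (−180°, 180°]: -272.41° + 360° = 87.59°.
Positive ⇒ the second point lies to the east; separation 87.59°.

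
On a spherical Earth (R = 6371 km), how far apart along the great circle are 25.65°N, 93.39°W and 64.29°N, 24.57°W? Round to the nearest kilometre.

Δλ = -24.57 − -93.39 = 68.82°.
Δφ = 64.29 − 25.65 = 38.64°.
a = sin²(Δφ/2) + cos φ₁ · cos φ₂ · sin²(Δλ/2) = 0.234345.
c = 2·atan2(√a, √(1−a)) = 1.01065 rad → d = 6371·c ≈ 6438.85 km.

6439 km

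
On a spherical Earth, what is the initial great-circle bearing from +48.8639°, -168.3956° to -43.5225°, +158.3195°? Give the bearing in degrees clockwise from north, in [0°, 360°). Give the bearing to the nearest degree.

204°

Δλ = 158.3195 − -168.3956 = 326.7151°; wrapped into (−180°, 180°]: -33.2849°.
θ = atan2( sin Δλ · cos φ₂ , cos φ₁ · sin φ₂ − sin φ₁ · cos φ₂ · cos Δλ )
  = atan2(-0.39794, -0.90954) = -156.370° → normalised to [0°, 360°): 203.630°.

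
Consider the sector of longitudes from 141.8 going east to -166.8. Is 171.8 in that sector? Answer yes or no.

Band width going east from +141.8° to -166.8°: ((-166.8 − 141.8) mod 360) = 51.4°.
Offset of +171.8° east of the west edge: ((171.8 − 141.8) mod 360) = 30.0°.
30.0° ≤ 51.4° ⇒ inside.

Yes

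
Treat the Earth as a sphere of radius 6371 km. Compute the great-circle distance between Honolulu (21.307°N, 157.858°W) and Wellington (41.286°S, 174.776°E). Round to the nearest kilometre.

Δλ = 174.776 − -157.858 = 332.634°; wrapped into (−180°, 180°]: -27.366°.
Δφ = -41.286 − 21.307 = -62.593°.
a = sin²(Δφ/2) + cos φ₁ · cos φ₂ · sin²(Δλ/2) = 0.309018.
c = 2·atan2(√a, √(1−a)) = 1.17888 rad → d = 6371·c ≈ 7510.62 km.

7511 km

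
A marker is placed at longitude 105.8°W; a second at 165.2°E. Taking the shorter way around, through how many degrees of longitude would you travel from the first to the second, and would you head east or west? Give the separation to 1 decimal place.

89.0° west

Raw difference: 165.2 − -105.8 = 271.0°.
Normalise into (−180°, 180°]: 271.0° − 360° = -89.0°.
Negative ⇒ the second point lies to the west; separation 89.0°.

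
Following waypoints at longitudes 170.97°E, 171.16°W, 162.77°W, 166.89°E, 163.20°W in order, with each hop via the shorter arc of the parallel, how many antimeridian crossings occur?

Leg 1: +170.97° → -171.16°, shortest Δλ = 17.87° (east) — crosses 180°.
Leg 2: -171.16° → -162.77°, shortest Δλ = 8.39° (east) — does not cross 180°.
Leg 3: -162.77° → +166.89°, shortest Δλ = -30.34° (west) — crosses 180°.
Leg 4: +166.89° → -163.20°, shortest Δλ = 29.91° (east) — crosses 180°.
Total crossings: 3.

3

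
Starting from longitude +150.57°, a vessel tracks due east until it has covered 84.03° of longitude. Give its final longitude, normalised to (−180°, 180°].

-125.40°

Start at +150.57°; shift +84.03° → +234.60°.
+234.60° lies outside (−180°, 180°]; subtract 360° → -125.40°.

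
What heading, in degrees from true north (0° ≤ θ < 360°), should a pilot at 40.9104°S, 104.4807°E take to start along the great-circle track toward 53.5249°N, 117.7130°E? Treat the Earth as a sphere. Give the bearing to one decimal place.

Δλ = 117.7130 − 104.4807 = 13.2323°.
θ = atan2( sin Δλ · cos φ₂ , cos φ₁ · sin φ₂ − sin φ₁ · cos φ₂ · cos Δλ )
  = atan2(0.13607, 0.98667) = 7.852° → normalised to [0°, 360°): 7.852°.

7.9°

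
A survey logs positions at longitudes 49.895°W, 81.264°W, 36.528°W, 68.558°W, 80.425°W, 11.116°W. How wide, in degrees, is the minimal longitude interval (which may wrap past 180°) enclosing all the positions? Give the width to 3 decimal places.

70.148°

Sort the longitudes: -81.264°, -80.425°, -68.558°, -49.895°, -36.528°, -11.116°.
Eastward gaps between consecutive values (wrapping around): 0.839°, 11.867°, 18.663°, 13.367°, 25.412°, 289.852°.
Largest gap = 289.852° ⇒ minimal covering band is its complement: 360° − 289.852° = 70.148°.
Band runs from -81.264° eastward to -11.116°.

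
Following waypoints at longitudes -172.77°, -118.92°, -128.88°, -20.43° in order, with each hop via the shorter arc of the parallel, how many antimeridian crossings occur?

Leg 1: -172.77° → -118.92°, shortest Δλ = 53.85° (east) — does not cross 180°.
Leg 2: -118.92° → -128.88°, shortest Δλ = -9.96° (west) — does not cross 180°.
Leg 3: -128.88° → -20.43°, shortest Δλ = 108.45° (east) — does not cross 180°.
Total crossings: 0.

0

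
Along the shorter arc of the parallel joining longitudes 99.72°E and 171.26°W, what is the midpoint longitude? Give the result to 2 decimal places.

144.23°E

Signed shortest Δλ from +99.72° to -171.26° is +89.02°.
Midpoint longitude = +99.72° + (+89.02°)/2 = +99.72° + 44.51° = +144.23°.
(The naïve average (+99.72 + -171.26)/2 = -35.77° is on the wrong side of the globe.)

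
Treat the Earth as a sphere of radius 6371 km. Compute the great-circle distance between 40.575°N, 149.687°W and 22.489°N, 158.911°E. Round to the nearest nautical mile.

2800 nmi

Δλ = 158.911 − -149.687 = 308.598°; wrapped into (−180°, 180°]: -51.402°.
Δφ = 22.489 − 40.575 = -18.086°.
a = sin²(Δφ/2) + cos φ₁ · cos φ₂ · sin²(Δλ/2) = 0.156693.
c = 2·atan2(√a, √(1−a)) = 0.81398 rad → d = 6371·c ≈ 5185.84 km ≈ 2800.13 nmi.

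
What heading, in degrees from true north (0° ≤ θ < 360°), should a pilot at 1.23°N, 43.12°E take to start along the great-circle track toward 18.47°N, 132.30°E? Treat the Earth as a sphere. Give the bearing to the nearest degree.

Δλ = 132.30 − 43.12 = 89.18°.
θ = atan2( sin Δλ · cos φ₂ , cos φ₁ · sin φ₂ − sin φ₁ · cos φ₂ · cos Δλ )
  = atan2(0.94839, 0.31644) = 71.548° → normalised to [0°, 360°): 71.548°.

72°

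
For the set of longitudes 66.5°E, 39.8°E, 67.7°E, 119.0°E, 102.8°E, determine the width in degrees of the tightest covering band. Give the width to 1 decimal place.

Sort the longitudes: +39.8°, +66.5°, +67.7°, +102.8°, +119.0°.
Eastward gaps between consecutive values (wrapping around): 26.7°, 1.2°, 35.1°, 16.2°, 280.8°.
Largest gap = 280.8° ⇒ minimal covering band is its complement: 360° − 280.8° = 79.2°.
Band runs from +39.8° eastward to +119.0°.

79.2°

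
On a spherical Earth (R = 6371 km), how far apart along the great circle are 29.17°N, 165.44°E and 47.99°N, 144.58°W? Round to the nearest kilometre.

4719 km

Δλ = -144.58 − 165.44 = -310.02°; wrapped into (−180°, 180°]: 49.98°.
Δφ = 47.99 − 29.17 = 18.82°.
a = sin²(Δφ/2) + cos φ₁ · cos φ₂ · sin²(Δλ/2) = 0.131028.
c = 2·atan2(√a, √(1−a)) = 0.74078 rad → d = 6371·c ≈ 4719.49 km.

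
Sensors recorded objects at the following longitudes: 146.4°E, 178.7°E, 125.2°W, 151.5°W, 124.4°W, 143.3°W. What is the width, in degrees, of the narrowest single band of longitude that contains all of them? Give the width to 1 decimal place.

Sort the longitudes: -151.5°, -143.3°, -125.2°, -124.4°, +146.4°, +178.7°.
Eastward gaps between consecutive values (wrapping around): 8.2°, 18.1°, 0.8°, 270.8°, 32.3°, 29.8°.
Largest gap = 270.8° ⇒ minimal covering band is its complement: 360° − 270.8° = 89.2°.
Band runs from +146.4° eastward to -124.4°, crossing the antimeridian.

89.2°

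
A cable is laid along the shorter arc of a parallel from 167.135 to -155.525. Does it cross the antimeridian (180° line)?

Yes

Naïve |-155.525 − 167.135| = 322.66° > 180°, so the shorter arc goes the other way round — across 180°.
Signed shortest Δλ = ((-155.525 − 167.135 + 180) mod 360) − 180 = 37.34°.
Going east by 37.34° from +167.135° passes through 180° before reaching -155.525°.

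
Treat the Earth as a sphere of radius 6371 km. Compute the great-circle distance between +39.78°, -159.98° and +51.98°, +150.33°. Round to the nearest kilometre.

3989 km

Δλ = 150.33 − -159.98 = 310.31°; wrapped into (−180°, 180°]: -49.69°.
Δφ = 51.98 − 39.78 = 12.20°.
a = sin²(Δφ/2) + cos φ₁ · cos φ₂ · sin²(Δλ/2) = 0.094857.
c = 2·atan2(√a, √(1−a)) = 0.62616 rad → d = 6371·c ≈ 3989.24 km.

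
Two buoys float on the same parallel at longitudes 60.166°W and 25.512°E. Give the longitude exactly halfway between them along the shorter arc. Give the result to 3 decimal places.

17.327°W

Signed shortest Δλ from -60.166° to +25.512° is +85.678°.
Midpoint longitude = -60.166° + (+85.678°)/2 = -60.166° + 42.839° = -17.327°.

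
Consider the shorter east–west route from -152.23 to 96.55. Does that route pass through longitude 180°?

Naïve |96.55 − -152.23| = 248.78° > 180°, so the shorter arc goes the other way round — across 180°.
Signed shortest Δλ = ((96.55 − -152.23 + 180) mod 360) − 180 = -111.22°.
Going west by 111.22° from -152.23° passes through 180° before reaching +96.55°.

Yes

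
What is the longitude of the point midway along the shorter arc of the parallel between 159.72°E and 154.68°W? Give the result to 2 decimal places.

Signed shortest Δλ from +159.72° to -154.68° is +45.60°.
Midpoint longitude = +159.72° + (+45.60°)/2 = +159.72° + 22.80° = +182.52°.
Normalise into (−180°, 180°]: -177.48°.
(The naïve average (+159.72 + -154.68)/2 = 2.52° is on the wrong side of the globe.)

177.48°W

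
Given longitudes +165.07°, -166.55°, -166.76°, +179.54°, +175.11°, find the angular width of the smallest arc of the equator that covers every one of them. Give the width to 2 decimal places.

Sort the longitudes: -166.76°, -166.55°, +165.07°, +175.11°, +179.54°.
Eastward gaps between consecutive values (wrapping around): 0.21°, 331.62°, 10.04°, 4.43°, 13.70°.
Largest gap = 331.62° ⇒ minimal covering band is its complement: 360° − 331.62° = 28.38°.
Band runs from +165.07° eastward to -166.55°, crossing the antimeridian.

28.38°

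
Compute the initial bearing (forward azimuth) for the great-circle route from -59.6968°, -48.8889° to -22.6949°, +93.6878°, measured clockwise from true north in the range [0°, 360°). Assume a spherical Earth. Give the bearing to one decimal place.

145.9°

Δλ = 93.6878 − -48.8889 = 142.5767°.
θ = atan2( sin Δλ · cos φ₂ , cos φ₁ · sin φ₂ − sin φ₁ · cos φ₂ · cos Δλ )
  = atan2(0.56065, -0.82725) = 145.874° → normalised to [0°, 360°): 145.874°.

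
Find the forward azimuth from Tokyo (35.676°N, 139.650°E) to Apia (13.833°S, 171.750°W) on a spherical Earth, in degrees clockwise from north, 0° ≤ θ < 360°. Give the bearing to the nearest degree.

Δλ = -171.750 − 139.650 = -311.400°; wrapped into (−180°, 180°]: 48.600°.
θ = atan2( sin Δλ · cos φ₂ , cos φ₁ · sin φ₂ − sin φ₁ · cos φ₂ · cos Δλ )
  = atan2(0.72836, -0.56871) = 127.983° → normalised to [0°, 360°): 127.983°.

128°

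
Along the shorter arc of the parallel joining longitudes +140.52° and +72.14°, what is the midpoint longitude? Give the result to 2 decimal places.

Signed shortest Δλ from +140.52° to +72.14° is -68.38°.
Midpoint longitude = +140.52° + (-68.38°)/2 = +140.52° − 34.19° = +106.33°.

+106.33°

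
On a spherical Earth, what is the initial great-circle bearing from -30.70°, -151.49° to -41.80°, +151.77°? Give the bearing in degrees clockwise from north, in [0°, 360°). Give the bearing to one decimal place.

Δλ = 151.77 − -151.49 = 303.26°; wrapped into (−180°, 180°]: -56.74°.
θ = atan2( sin Δλ · cos φ₂ , cos φ₁ · sin φ₂ − sin φ₁ · cos φ₂ · cos Δλ )
  = atan2(-0.62336, -0.36438) = -120.308° → normalised to [0°, 360°): 239.692°.

239.7°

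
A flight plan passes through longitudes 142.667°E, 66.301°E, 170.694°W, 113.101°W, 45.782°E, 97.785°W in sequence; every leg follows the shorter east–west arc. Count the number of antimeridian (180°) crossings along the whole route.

1

Leg 1: +142.667° → +66.301°, shortest Δλ = -76.366° (west) — does not cross 180°.
Leg 2: +66.301° → -170.694°, shortest Δλ = 123.005° (east) — crosses 180°.
Leg 3: -170.694° → -113.101°, shortest Δλ = 57.593° (east) — does not cross 180°.
Leg 4: -113.101° → +45.782°, shortest Δλ = 158.883° (east) — does not cross 180°.
Leg 5: +45.782° → -97.785°, shortest Δλ = -143.567° (west) — does not cross 180°.
Total crossings: 1.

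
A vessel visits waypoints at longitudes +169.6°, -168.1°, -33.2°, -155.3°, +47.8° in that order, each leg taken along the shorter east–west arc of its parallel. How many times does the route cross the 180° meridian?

2

Leg 1: +169.6° → -168.1°, shortest Δλ = 22.3° (east) — crosses 180°.
Leg 2: -168.1° → -33.2°, shortest Δλ = 134.9° (east) — does not cross 180°.
Leg 3: -33.2° → -155.3°, shortest Δλ = -122.1° (west) — does not cross 180°.
Leg 4: -155.3° → +47.8°, shortest Δλ = -156.9° (west) — crosses 180°.
Total crossings: 2.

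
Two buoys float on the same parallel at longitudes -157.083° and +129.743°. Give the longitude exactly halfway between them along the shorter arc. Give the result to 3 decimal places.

Signed shortest Δλ from -157.083° to +129.743° is -73.174°.
Midpoint longitude = -157.083° + (-73.174°)/2 = -157.083° − 36.587° = -193.670°.
Normalise into (−180°, 180°]: +166.330°.
(The naïve average (-157.083 + +129.743)/2 = -13.67° is on the wrong side of the globe.)

+166.330°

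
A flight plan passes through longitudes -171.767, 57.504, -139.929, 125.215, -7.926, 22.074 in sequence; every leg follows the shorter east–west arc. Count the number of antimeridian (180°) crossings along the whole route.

Leg 1: -171.767° → +57.504°, shortest Δλ = -130.729° (west) — crosses 180°.
Leg 2: +57.504° → -139.929°, shortest Δλ = 162.567° (east) — crosses 180°.
Leg 3: -139.929° → +125.215°, shortest Δλ = -94.856° (west) — crosses 180°.
Leg 4: +125.215° → -7.926°, shortest Δλ = -133.141° (west) — does not cross 180°.
Leg 5: -7.926° → +22.074°, shortest Δλ = 30.0° (east) — does not cross 180°.
Total crossings: 3.

3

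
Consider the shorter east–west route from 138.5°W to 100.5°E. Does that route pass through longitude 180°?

Naïve |100.5 − -138.5| = 239.0° > 180°, so the shorter arc goes the other way round — across 180°.
Signed shortest Δλ = ((100.5 − -138.5 + 180) mod 360) − 180 = -121.0°.
Going west by 121.0° from -138.5° passes through 180° before reaching +100.5°.

Yes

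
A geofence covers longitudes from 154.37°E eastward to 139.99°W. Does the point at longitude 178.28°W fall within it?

Band width going east from +154.37° to -139.99°: ((-139.99 − 154.37) mod 360) = 65.64°.
Offset of -178.28° east of the west edge: ((-178.28 − 154.37) mod 360) = 27.35°.
27.35° ≤ 65.64° ⇒ inside.

Yes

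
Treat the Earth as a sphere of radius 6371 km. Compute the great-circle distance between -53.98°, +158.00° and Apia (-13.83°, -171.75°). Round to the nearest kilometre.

Δλ = -171.75 − 158.00 = -329.75°; wrapped into (−180°, 180°]: 30.25°.
Δφ = -13.83 − -53.98 = 40.15°.
a = sin²(Δφ/2) + cos φ₁ · cos φ₂ · sin²(Δλ/2) = 0.156697.
c = 2·atan2(√a, √(1−a)) = 0.81399 rad → d = 6371·c ≈ 5185.90 km.

5186 km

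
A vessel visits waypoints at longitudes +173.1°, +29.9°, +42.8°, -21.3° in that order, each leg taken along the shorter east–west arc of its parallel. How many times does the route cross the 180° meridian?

0

Leg 1: +173.1° → +29.9°, shortest Δλ = -143.2° (west) — does not cross 180°.
Leg 2: +29.9° → +42.8°, shortest Δλ = 12.9° (east) — does not cross 180°.
Leg 3: +42.8° → -21.3°, shortest Δλ = -64.1° (west) — does not cross 180°.
Total crossings: 0.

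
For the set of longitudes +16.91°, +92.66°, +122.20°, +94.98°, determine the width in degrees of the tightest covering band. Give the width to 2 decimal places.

Sort the longitudes: +16.91°, +92.66°, +94.98°, +122.20°.
Eastward gaps between consecutive values (wrapping around): 75.75°, 2.32°, 27.22°, 254.71°.
Largest gap = 254.71° ⇒ minimal covering band is its complement: 360° − 254.71° = 105.29°.
Band runs from +16.91° eastward to +122.20°.

105.29°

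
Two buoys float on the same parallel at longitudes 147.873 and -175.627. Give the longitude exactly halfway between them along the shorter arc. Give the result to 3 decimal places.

+166.123°

Signed shortest Δλ from +147.873° to -175.627° is +36.500°.
Midpoint longitude = +147.873° + (+36.500°)/2 = +147.873° + 18.250° = +166.123°.
(The naïve average (+147.873 + -175.627)/2 = -13.877° is on the wrong side of the globe.)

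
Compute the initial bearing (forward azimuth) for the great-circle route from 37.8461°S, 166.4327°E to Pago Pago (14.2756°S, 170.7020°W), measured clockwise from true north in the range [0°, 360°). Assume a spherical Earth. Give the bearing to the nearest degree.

47°

Δλ = -170.7020 − 166.4327 = -337.1347°; wrapped into (−180°, 180°]: 22.8653°.
θ = atan2( sin Δλ · cos φ₂ , cos φ₁ · sin φ₂ − sin φ₁ · cos φ₂ · cos Δλ )
  = atan2(0.37657, 0.35315) = 46.838° → normalised to [0°, 360°): 46.838°.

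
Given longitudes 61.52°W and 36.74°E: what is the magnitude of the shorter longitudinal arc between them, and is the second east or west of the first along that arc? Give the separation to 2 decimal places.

98.26° east

Raw difference: 36.74 − -61.52 = 98.26°.
Normalise into (−180°, 180°]: 98.26° stays 98.26°.
Positive ⇒ the second point lies to the east; separation 98.26°.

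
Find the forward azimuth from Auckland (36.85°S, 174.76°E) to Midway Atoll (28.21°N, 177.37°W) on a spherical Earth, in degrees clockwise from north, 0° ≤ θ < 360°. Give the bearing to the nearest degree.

8°

Δλ = -177.37 − 174.76 = -352.13°; wrapped into (−180°, 180°]: 7.87°.
θ = atan2( sin Δλ · cos φ₂ , cos φ₁ · sin φ₂ − sin φ₁ · cos φ₂ · cos Δλ )
  = atan2(0.12066, 0.90177) = 7.621° → normalised to [0°, 360°): 7.621°.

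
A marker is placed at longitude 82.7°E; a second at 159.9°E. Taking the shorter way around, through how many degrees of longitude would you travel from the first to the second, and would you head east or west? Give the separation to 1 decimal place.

Raw difference: 159.9 − 82.7 = 77.2°.
Normalise into (−180°, 180°]: 77.2° stays 77.2°.
Positive ⇒ the second point lies to the east; separation 77.2°.

77.2° east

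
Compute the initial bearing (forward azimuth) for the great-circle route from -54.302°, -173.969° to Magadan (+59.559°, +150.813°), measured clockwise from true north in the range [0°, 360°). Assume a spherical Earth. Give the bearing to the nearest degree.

341°

Δλ = 150.813 − -173.969 = 324.782°; wrapped into (−180°, 180°]: -35.218°.
θ = atan2( sin Δλ · cos φ₂ , cos φ₁ · sin φ₂ − sin φ₁ · cos φ₂ · cos Δλ )
  = atan2(-0.29218, 0.83922) = -19.196° → normalised to [0°, 360°): 340.804°.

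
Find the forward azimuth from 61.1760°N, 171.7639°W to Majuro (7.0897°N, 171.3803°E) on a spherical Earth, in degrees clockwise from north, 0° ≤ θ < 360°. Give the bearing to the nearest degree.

Δλ = 171.3803 − -171.7639 = 343.1442°; wrapped into (−180°, 180°]: -16.8558°.
θ = atan2( sin Δλ · cos φ₂ , cos φ₁ · sin φ₂ − sin φ₁ · cos φ₂ · cos Δλ )
  = atan2(-0.28775, -0.77255) = -159.571° → normalised to [0°, 360°): 200.429°.

200°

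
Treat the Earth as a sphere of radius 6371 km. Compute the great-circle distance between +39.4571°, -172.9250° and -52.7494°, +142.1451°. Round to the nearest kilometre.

11128 km

Δλ = 142.1451 − -172.9250 = 315.0701°; wrapped into (−180°, 180°]: -44.9299°.
Δφ = -52.7494 − 39.4571 = -92.2065°.
a = sin²(Δφ/2) + cos φ₁ · cos φ₂ · sin²(Δλ/2) = 0.587491.
c = 2·atan2(√a, √(1−a)) = 1.74668 rad → d = 6371·c ≈ 11128.12 km.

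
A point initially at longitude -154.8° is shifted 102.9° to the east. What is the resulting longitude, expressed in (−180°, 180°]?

Start at -154.8°; shift +102.9° → -51.9°.
-51.9° already lies in (−180°, 180°].

-51.9°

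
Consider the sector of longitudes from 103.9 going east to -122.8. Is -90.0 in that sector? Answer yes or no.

No

Band width going east from +103.9° to -122.8°: ((-122.8 − 103.9) mod 360) = 133.3°.
Offset of -90.0° east of the west edge: ((-90.0 − 103.9) mod 360) = 166.1°.
166.1° > 133.3° ⇒ outside.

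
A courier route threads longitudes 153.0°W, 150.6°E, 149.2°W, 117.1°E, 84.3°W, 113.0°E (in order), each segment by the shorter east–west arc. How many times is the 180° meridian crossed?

5

Leg 1: -153.0° → +150.6°, shortest Δλ = -56.4° (west) — crosses 180°.
Leg 2: +150.6° → -149.2°, shortest Δλ = 60.2° (east) — crosses 180°.
Leg 3: -149.2° → +117.1°, shortest Δλ = -93.7° (west) — crosses 180°.
Leg 4: +117.1° → -84.3°, shortest Δλ = 158.6° (east) — crosses 180°.
Leg 5: -84.3° → +113.0°, shortest Δλ = -162.7° (west) — crosses 180°.
Total crossings: 5.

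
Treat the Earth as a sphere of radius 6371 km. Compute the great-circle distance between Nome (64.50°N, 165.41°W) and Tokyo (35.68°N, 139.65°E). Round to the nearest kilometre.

Δλ = 139.65 − -165.41 = 305.06°; wrapped into (−180°, 180°]: -54.94°.
Δφ = 35.68 − 64.50 = -28.82°.
a = sin²(Δφ/2) + cos φ₁ · cos φ₂ · sin²(Δλ/2) = 0.136341.
c = 2·atan2(√a, √(1−a)) = 0.75639 rad → d = 6371·c ≈ 4818.96 km.

4819 km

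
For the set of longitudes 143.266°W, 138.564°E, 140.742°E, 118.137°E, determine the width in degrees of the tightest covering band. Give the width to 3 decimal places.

98.597°

Sort the longitudes: -143.266°, +118.137°, +138.564°, +140.742°.
Eastward gaps between consecutive values (wrapping around): 261.403°, 20.427°, 2.178°, 75.992°.
Largest gap = 261.403° ⇒ minimal covering band is its complement: 360° − 261.403° = 98.597°.
Band runs from +118.137° eastward to -143.266°, crossing the antimeridian.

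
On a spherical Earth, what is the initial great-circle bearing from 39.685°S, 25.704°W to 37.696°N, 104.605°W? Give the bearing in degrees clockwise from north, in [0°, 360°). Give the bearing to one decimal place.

306.2°

Δλ = -104.605 − -25.704 = -78.901°.
θ = atan2( sin Δλ · cos φ₂ , cos φ₁ · sin φ₂ − sin φ₁ · cos φ₂ · cos Δλ )
  = atan2(-0.77647, 0.56784) = -53.822° → normalised to [0°, 360°): 306.178°.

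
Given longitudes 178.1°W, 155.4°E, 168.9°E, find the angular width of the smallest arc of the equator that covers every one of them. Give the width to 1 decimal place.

Sort the longitudes: -178.1°, +155.4°, +168.9°.
Eastward gaps between consecutive values (wrapping around): 333.5°, 13.5°, 13.0°.
Largest gap = 333.5° ⇒ minimal covering band is its complement: 360° − 333.5° = 26.5°.
Band runs from +155.4° eastward to -178.1°, crossing the antimeridian.

26.5°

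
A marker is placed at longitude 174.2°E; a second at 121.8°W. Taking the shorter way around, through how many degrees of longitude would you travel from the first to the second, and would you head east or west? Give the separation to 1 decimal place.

64.0° east

Raw difference: -121.8 − 174.2 = -296.0°.
Normalise into (−180°, 180°]: -296.0° + 360° = 64.0°.
Positive ⇒ the second point lies to the east; separation 64.0°.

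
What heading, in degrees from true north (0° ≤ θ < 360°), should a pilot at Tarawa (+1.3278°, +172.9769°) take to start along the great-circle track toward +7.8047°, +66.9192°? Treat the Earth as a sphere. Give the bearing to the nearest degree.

278°

Δλ = 66.9192 − 172.9769 = -106.0577°.
θ = atan2( sin Δλ · cos φ₂ , cos φ₁ · sin φ₂ − sin φ₁ · cos φ₂ · cos Δλ )
  = atan2(-0.95208, 0.14211) = -81.511° → normalised to [0°, 360°): 278.489°.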